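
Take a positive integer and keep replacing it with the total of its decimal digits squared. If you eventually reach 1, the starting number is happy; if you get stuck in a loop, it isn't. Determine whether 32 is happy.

happy

32 → 13
13 → 10
10 → 1  — reached 1.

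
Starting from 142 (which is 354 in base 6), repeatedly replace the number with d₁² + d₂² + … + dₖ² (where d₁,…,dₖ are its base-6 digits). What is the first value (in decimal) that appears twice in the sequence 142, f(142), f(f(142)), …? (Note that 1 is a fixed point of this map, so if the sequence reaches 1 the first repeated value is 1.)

142 = (3,5,4)_6 → 3² + 5² + 4² = 50
50 = (1,2,2)_6 → 1² + 2² + 2² = 9
9 = (1,3)_6 → 1² + 3² = 10
10 = (1,4)_6 → 1² + 4² = 17
17 = (2,5)_6 → 2² + 5² = 29
29 = (4,5)_6 → 4² + 5² = 41
41 = (1,0,5)_6 → 1² + 0² + 5² = 26
26 = (4,2)_6 → 4² + 2² = 20
20 = (3,2)_6 → 3² + 2² = 13
13 = (2,1)_6 → 2² + 1² = 5
5 = (5)_6 → 5² = 25
25 = (4,1)_6 → 4² + 1² = 17  — 17 already appeared earlier.

17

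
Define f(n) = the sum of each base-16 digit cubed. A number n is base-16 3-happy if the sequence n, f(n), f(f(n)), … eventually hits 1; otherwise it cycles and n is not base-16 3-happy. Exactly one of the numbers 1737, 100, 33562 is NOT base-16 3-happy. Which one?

1737: 1737 → 2673 → 1344 → 189 → 3528 → 4437 → 252 → 5103 → 6147 → 540 → 1737  — repeats 1737 (not base-16 3-happy)
100: 100 → 280 → 514 → 16 → 1  — reaches 1 (base-16 3-happy)
33562: 33562 → 1540 → 280 → 514 → 16 → 1  — reaches 1 (base-16 3-happy)

1737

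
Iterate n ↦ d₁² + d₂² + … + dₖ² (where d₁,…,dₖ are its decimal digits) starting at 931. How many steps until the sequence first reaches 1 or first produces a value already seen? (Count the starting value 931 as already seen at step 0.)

5

931 → 91
91 → 82
82 → 68
68 → 100
100 → 1  — reached 1.
That took 5 steps.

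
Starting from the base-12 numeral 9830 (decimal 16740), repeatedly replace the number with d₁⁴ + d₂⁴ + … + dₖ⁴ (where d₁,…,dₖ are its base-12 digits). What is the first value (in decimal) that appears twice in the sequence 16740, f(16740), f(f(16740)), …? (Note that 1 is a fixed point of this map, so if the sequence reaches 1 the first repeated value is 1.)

20016

16740 = (9,8,3,0)_12 → 10738
10738 = (6,2,6,10)_12 → 12608
12608 = (7,3,6,8)_12 → 7874
7874 = (4,6,8,2)_12 → 5664
5664 = (3,3,4,0)_12 → 418
418 = (2,10,10)_12 → 20016
20016 = (11,7,0,0)_12 → 17042
17042 = (9,10,4,2)_12 → 16833
16833 = (9,8,10,9)_12 → 27218
27218 = (1,3,9,0,2)_12 → 6659
6659 = (3,10,2,11)_12 → 24738
24738 = (1,2,3,9,6)_12 → 7955
7955 = (4,7,2,11)_12 → 17314
17314 = (10,0,2,10)_12 → 20016  — 20016 already appeared earlier.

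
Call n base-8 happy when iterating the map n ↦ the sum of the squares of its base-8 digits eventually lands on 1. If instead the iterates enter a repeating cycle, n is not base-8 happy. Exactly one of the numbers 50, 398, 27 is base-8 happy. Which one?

27

50: 50 → 40 → 25 → 10 → 5 → 25  — repeats 25 (not base-8 happy)
398: 398 → 73 → 3 → 9 → 2 → 4 → 16 → 4  — repeats 4 (not base-8 happy)
27: 27 → 18 → 8 → 1  — reaches 1 (base-8 happy)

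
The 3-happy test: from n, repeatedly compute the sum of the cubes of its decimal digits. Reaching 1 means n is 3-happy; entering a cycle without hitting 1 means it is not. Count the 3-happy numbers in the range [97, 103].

97: 97 → 1072 → 352 → 160 → 217 → 352  (repeats 352)
98: 98 → 1241 → 74 → 407 → 407  (repeats 407)
99: 99 → 1458 → 702 → 351 → 153 → 153  (repeats 153)
100: 100 → 1  (reaches 1)
101: 101 → 2 → 8 → 512 → 134 → 92 → 737 → 713 → 371 → 371  (repeats 371)
102: 102 → 9 → 729 → 1080 → 513 → 153 → 153  (repeats 153)
103: 103 → 28 → 520 → 133 → 55 → 250 → 133  (repeats 133)
3-happy: 100

1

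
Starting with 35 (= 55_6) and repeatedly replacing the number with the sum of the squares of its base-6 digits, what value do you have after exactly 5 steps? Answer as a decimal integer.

35 = (5,5)_6 → 50
50 = (1,2,2)_6 → 9
9 = (1,3)_6 → 10
10 = (1,4)_6 → 17
17 = (2,5)_6 → 29

29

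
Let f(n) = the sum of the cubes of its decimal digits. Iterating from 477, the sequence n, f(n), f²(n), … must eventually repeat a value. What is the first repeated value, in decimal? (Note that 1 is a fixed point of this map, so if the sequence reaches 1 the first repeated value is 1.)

477 → 4³ + 7³ + 7³ = 750
750 → 7³ + 5³ + 0³ = 468
468 → 4³ + 6³ + 8³ = 792
792 → 7³ + 9³ + 2³ = 1080
1080 → 1³ + 0³ + 8³ + 0³ = 513
513 → 5³ + 1³ + 3³ = 153
153 → 1³ + 5³ + 3³ = 153  — 153 already appeared earlier.

153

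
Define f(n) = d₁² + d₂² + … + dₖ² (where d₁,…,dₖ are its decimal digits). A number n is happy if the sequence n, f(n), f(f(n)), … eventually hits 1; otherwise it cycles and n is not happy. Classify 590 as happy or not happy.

590 → 106
106 → 37
37 → 58
58 → 89
89 → 145
145 → 42
42 → 20
20 → 4
4 → 16
16 → 37  — 37 already seen; the sequence cycles without reaching 1.

not happy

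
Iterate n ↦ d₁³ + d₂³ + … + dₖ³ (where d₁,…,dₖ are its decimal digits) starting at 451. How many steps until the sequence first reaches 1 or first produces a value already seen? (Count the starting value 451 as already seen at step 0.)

451 → 4³ + 5³ + 1³ = 64 + 125 + 1 = 190
190 → 1³ + 9³ + 0³ = 1 + 729 + 0 = 730
730 → 7³ + 3³ + 0³ = 343 + 27 + 0 = 370
370 → 3³ + 7³ + 0³ = 27 + 343 + 0 = 370  — 370 repeats.
That took 4 steps.

4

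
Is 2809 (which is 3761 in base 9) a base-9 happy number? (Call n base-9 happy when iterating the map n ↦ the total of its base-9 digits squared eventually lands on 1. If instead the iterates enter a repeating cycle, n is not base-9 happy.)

base-9 happy

2809 = (3,7,6,1)_9 → 3² + 7² + 6² + 1² = 9 + 49 + 36 + 1 = 95
95 = (1,1,5)_9 → 1² + 1² + 5² = 1 + 1 + 25 = 27
27 = (3,0)_9 → 3² + 0² = 9 + 0 = 9
9 = (1,0)_9 → 1² + 0² = 1 + 0 = 1  — reached 1.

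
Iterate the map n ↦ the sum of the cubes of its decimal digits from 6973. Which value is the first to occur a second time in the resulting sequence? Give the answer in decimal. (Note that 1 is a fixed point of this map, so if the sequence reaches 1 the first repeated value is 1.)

370

6973 → 6³ + 9³ + 7³ + 3³ = 216 + 729 + 343 + 27 = 1315
1315 → 1³ + 3³ + 1³ + 5³ = 1 + 27 + 1 + 125 = 154
154 → 1³ + 5³ + 4³ = 1 + 125 + 64 = 190
190 → 1³ + 9³ + 0³ = 1 + 729 + 0 = 730
730 → 7³ + 3³ + 0³ = 343 + 27 + 0 = 370
370 → 3³ + 7³ + 0³ = 27 + 343 + 0 = 370  — 370 already appeared earlier.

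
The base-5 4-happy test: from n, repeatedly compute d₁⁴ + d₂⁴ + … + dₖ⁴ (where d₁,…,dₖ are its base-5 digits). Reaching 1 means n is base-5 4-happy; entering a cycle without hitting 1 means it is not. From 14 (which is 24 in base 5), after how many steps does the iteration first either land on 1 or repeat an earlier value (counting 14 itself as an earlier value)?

8

14 = (2,4)_5 → 2⁴ + 4⁴ = 16 + 256 = 272
272 = (2,0,4,2)_5 → 2⁴ + 0⁴ + 4⁴ + 2⁴ = 16 + 0 + 256 + 16 = 288
288 = (2,1,2,3)_5 → 2⁴ + 1⁴ + 2⁴ + 3⁴ = 16 + 1 + 16 + 81 = 114
114 = (4,2,4)_5 → 4⁴ + 2⁴ + 4⁴ = 256 + 16 + 256 = 528
528 = (4,1,0,3)_5 → 4⁴ + 1⁴ + 0⁴ + 3⁴ = 256 + 1 + 0 + 81 = 338
338 = (2,3,2,3)_5 → 2⁴ + 3⁴ + 2⁴ + 3⁴ = 16 + 81 + 16 + 81 = 194
194 = (1,2,3,4)_5 → 1⁴ + 2⁴ + 3⁴ + 4⁴ = 1 + 16 + 81 + 256 = 354
354 = (2,4,0,4)_5 → 2⁴ + 4⁴ + 0⁴ + 4⁴ = 16 + 256 + 0 + 256 = 528  — 528 repeats.
That took 8 steps.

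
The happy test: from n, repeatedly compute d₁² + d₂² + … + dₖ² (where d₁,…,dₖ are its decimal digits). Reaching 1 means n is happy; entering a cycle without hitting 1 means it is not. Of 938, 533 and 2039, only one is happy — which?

938: 938 → 154 → 42 → 20 → 4 → 16 → 37 → 58 → 89 → 145 → 42  — repeats 42 (not happy)
533: 533 → 43 → 25 → 29 → 85 → 89 → 145 → 42 → 20 → 4 → 16 → 37 → 58 → 89  — repeats 89 (not happy)
2039: 2039 → 94 → 97 → 130 → 10 → 1  — reaches 1 (happy)

2039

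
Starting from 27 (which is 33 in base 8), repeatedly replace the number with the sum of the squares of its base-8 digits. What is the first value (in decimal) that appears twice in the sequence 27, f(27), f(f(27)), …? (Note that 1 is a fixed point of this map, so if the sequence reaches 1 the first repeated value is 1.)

1

27 = (3,3)_8 → 3² + 3² = 18
18 = (2,2)_8 → 2² + 2² = 8
8 = (1,0)_8 → 1² + 0² = 1  — reached the fixed point 1.
1 → 1, so 1 is the first repeated value.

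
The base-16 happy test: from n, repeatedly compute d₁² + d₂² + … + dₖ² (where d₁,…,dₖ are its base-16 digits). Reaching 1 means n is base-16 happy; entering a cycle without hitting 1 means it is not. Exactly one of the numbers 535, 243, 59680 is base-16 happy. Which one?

535: 535 → 54 → 45 → 173 → 269 → 170 → 200 → 208 → 169 → 181 → 146 → 85 → 50 → 13 → 169  — repeats 169 (not base-16 happy)
243: 243 → 234 → 296 → 69 → 41 → 85 → 50 → 13 → 169 → 181 → 146 → 85  — repeats 85 (not base-16 happy)
59680: 59680 → 281 → 83 → 34 → 8 → 64 → 16 → 1  — reaches 1 (base-16 happy)

59680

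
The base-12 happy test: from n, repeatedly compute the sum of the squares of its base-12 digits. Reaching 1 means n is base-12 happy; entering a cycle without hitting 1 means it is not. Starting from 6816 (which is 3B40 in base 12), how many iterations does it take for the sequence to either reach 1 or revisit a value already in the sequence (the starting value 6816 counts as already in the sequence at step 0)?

6816 = (3,11,4,0)_12 → 3² + 11² + 4² + 0² = 146
146 = (1,0,2)_12 → 1² + 0² + 2² = 5
5 = (5)_12 → 5² = 25
25 = (2,1)_12 → 2² + 1² = 5  — 5 repeats.
That took 4 steps.

4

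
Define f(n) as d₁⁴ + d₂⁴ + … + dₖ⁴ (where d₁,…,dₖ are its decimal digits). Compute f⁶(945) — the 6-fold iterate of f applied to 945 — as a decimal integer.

4179

945 → 9⁴ + 4⁴ + 5⁴ = 7442
7442 → 7⁴ + 4⁴ + 4⁴ + 2⁴ = 2929
2929 → 2⁴ + 9⁴ + 2⁴ + 9⁴ = 13154
13154 → 1⁴ + 3⁴ + 1⁴ + 5⁴ + 4⁴ = 964
964 → 9⁴ + 6⁴ + 4⁴ = 8113
8113 → 8⁴ + 1⁴ + 1⁴ + 3⁴ = 4179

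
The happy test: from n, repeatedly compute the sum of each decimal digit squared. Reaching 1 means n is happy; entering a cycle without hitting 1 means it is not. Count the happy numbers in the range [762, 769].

1

762: 762 → 89 → 145 → 42 → 20 → 4 → 16 → 37 → 58 → 89  (repeats 89)
763: 763 → 94 → 97 → 130 → 10 → 1  (reaches 1)
764: 764 → 101 → 2 → 4 → 16 → 37 → 58 → 89 → 145 → 42 → 20 → 4  (repeats 4)
765: 765 → 110 → 2 → 4 → 16 → 37 → 58 → 89 → 145 → 42 → 20 → 4  (repeats 4)
766: 766 → 121 → 6 → 36 → 45 → 41 → 17 → 50 → 25 → 29 → 85 → 89 → 145 → 42 → 20 → 4 → 16 → 37 → 58 → 89  (repeats 89)
767: 767 → 134 → 26 → 40 → 16 → 37 → 58 → 89 → 145 → 42 → 20 → 4 → 16  (repeats 16)
768: 768 → 149 → 98 → 145 → 42 → 20 → 4 → 16 → 37 → 58 → 89 → 145  (repeats 145)
769: 769 → 166 → 73 → 58 → 89 → 145 → 42 → 20 → 4 → 16 → 37 → 58  (repeats 58)
happy: 763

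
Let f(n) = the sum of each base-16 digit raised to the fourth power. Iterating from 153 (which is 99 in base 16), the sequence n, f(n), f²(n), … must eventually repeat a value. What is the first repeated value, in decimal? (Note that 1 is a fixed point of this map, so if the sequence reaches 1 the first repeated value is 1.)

153 = (9,9)_16 → 9⁴ + 9⁴ = 13122
13122 = (3,3,4,2)_16 → 3⁴ + 3⁴ + 4⁴ + 2⁴ = 434
434 = (1,11,2)_16 → 1⁴ + 11⁴ + 2⁴ = 14658
14658 = (3,9,4,2)_16 → 3⁴ + 9⁴ + 4⁴ + 2⁴ = 6914
6914 = (1,11,0,2)_16 → 1⁴ + 11⁴ + 0⁴ + 2⁴ = 14658  — 14658 already appeared earlier.

14658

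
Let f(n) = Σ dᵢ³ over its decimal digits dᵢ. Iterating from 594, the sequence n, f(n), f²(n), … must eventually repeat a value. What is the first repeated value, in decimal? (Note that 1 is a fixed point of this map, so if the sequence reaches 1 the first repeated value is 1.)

594 → 918
918 → 1242
1242 → 81
81 → 513
513 → 153
153 → 153  — 153 already appeared earlier.

153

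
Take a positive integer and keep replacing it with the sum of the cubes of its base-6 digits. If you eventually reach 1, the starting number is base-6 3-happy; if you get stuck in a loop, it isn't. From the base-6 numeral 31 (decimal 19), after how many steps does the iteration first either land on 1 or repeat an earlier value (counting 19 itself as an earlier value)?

6

19 = (3,1)_6 → 3³ + 1³ = 28
28 = (4,4)_6 → 4³ + 4³ = 128
128 = (3,3,2)_6 → 3³ + 3³ + 2³ = 62
62 = (1,4,2)_6 → 1³ + 4³ + 2³ = 73
73 = (2,0,1)_6 → 2³ + 0³ + 1³ = 9
9 = (1,3)_6 → 1³ + 3³ = 28  — 28 repeats.
That took 6 steps.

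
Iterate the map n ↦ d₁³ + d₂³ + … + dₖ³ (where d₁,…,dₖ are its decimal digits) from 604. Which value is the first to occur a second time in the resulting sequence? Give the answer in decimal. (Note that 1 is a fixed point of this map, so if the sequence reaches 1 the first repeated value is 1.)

133

604 → 280
280 → 520
520 → 133
133 → 55
55 → 250
250 → 133  — 133 already appeared earlier.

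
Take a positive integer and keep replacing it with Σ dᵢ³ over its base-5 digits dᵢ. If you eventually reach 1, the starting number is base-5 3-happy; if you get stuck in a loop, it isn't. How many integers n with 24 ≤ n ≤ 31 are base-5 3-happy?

24: 24 → 128 → 28 → 28  — not base-5 3-happy
25: 25 → 1  — base-5 3-happy
26: 26 → 2 → 8 → 28 → 28  — not base-5 3-happy
27: 27 → 9 → 65 → 35 → 9  — not base-5 3-happy
28: 28 → 28  — not base-5 3-happy
29: 29 → 65 → 35 → 9 → 65  — not base-5 3-happy
30: 30 → 2 → 8 → 28 → 28  — not base-5 3-happy
31: 31 → 3 → 27 → 9 → 65 → 35 → 9  — not base-5 3-happy
base-5 3-happy: 25

1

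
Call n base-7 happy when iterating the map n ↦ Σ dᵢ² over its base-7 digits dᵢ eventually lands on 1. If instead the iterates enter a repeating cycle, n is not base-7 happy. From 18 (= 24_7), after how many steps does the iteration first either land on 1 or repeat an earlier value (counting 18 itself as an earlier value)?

18 = (2,4)_7 → 2² + 4² = 20
20 = (2,6)_7 → 2² + 6² = 40
40 = (5,5)_7 → 5² + 5² = 50
50 = (1,0,1)_7 → 1² + 0² + 1² = 2
2 = (2)_7 → 2² = 4
4 = (4)_7 → 4² = 16
16 = (2,2)_7 → 2² + 2² = 8
8 = (1,1)_7 → 1² + 1² = 2  — 2 repeats.
That took 8 steps.

8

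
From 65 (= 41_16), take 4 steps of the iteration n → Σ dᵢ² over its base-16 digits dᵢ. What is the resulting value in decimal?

16

65 = (4,1)_16 → 17
17 = (1,1)_16 → 2
2 = (2)_16 → 4
4 = (4)_16 → 16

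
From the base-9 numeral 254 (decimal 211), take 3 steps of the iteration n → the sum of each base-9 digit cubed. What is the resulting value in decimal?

211 = (2,5,4)_9 → 2³ + 5³ + 4³ = 8 + 125 + 64 = 197
197 = (2,3,8)_9 → 2³ + 3³ + 8³ = 8 + 27 + 512 = 547
547 = (6,6,7)_9 → 6³ + 6³ + 7³ = 216 + 216 + 343 = 775

775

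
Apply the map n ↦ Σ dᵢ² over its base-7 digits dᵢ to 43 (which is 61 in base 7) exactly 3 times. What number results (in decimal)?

17

43 = (6,1)_7 → 37
37 = (5,2)_7 → 29
29 = (4,1)_7 → 17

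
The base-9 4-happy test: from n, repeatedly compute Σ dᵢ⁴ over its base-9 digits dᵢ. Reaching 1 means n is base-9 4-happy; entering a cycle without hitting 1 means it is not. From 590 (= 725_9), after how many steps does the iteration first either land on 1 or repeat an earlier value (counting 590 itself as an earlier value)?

590 = (7,2,5)_9 → 7⁴ + 2⁴ + 5⁴ = 2401 + 16 + 625 = 3042
3042 = (4,1,5,0)_9 → 4⁴ + 1⁴ + 5⁴ + 0⁴ = 256 + 1 + 625 + 0 = 882
882 = (1,1,8,0)_9 → 1⁴ + 1⁴ + 8⁴ + 0⁴ = 1 + 1 + 4096 + 0 = 4098
4098 = (5,5,5,3)_9 → 5⁴ + 5⁴ + 5⁴ + 3⁴ = 625 + 625 + 625 + 81 = 1956
1956 = (2,6,1,3)_9 → 2⁴ + 6⁴ + 1⁴ + 3⁴ = 16 + 1296 + 1 + 81 = 1394
1394 = (1,8,1,8)_9 → 1⁴ + 8⁴ + 1⁴ + 8⁴ = 1 + 4096 + 1 + 4096 = 8194
8194 = (1,2,2,1,4)_9 → 1⁴ + 2⁴ + 2⁴ + 1⁴ + 4⁴ = 1 + 16 + 16 + 1 + 256 = 290
290 = (3,5,2)_9 → 3⁴ + 5⁴ + 2⁴ = 81 + 625 + 16 = 722
722 = (8,8,2)_9 → 8⁴ + 8⁴ + 2⁴ = 4096 + 4096 + 16 = 8208
8208 = (1,2,2,3,0)_9 → 1⁴ + 2⁴ + 2⁴ + 3⁴ + 0⁴ = 1 + 16 + 16 + 81 + 0 = 114
114 = (1,3,6)_9 → 1⁴ + 3⁴ + 6⁴ = 1 + 81 + 1296 = 1378
1378 = (1,8,0,1)_9 → 1⁴ + 8⁴ + 0⁴ + 1⁴ = 1 + 4096 + 0 + 1 = 4098  — 4098 repeats.
That took 12 steps.

12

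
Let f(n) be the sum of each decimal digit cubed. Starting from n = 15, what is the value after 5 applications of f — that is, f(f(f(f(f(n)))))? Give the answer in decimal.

15 → 1³ + 5³ = 1 + 125 = 126
126 → 1³ + 2³ + 6³ = 1 + 8 + 216 = 225
225 → 2³ + 2³ + 5³ = 8 + 8 + 125 = 141
141 → 1³ + 4³ + 1³ = 1 + 64 + 1 = 66
66 → 6³ + 6³ = 216 + 216 = 432

432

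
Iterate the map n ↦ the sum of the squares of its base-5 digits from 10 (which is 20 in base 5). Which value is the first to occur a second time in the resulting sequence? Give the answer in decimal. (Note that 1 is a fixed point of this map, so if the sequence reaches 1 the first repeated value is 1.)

10

10 = (2,0)_5 → 2² + 0² = 4
4 = (4)_5 → 4² = 16
16 = (3,1)_5 → 3² + 1² = 10  — 10 already appeared earlier.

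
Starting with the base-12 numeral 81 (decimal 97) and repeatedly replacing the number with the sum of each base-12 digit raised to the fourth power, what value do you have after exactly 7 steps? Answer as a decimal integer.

97 = (8,1)_12 → 4097
4097 = (2,4,5,5)_12 → 1522
1522 = (10,6,10)_12 → 21296
21296 = (1,0,3,10,8)_12 → 14178
14178 = (8,2,5,6)_12 → 6033
6033 = (3,5,10,9)_12 → 17267
17267 = (9,11,10,11)_12 → 45843

45843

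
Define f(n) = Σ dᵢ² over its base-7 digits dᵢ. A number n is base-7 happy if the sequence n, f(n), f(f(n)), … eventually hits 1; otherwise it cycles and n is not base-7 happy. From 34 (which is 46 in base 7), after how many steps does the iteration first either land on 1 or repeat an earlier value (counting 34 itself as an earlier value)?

34 = (4,6)_7 → 4² + 6² = 16 + 36 = 52
52 = (1,0,3)_7 → 1² + 0² + 3² = 1 + 0 + 9 = 10
10 = (1,3)_7 → 1² + 3² = 1 + 9 = 10  — 10 repeats.
That took 3 steps.

3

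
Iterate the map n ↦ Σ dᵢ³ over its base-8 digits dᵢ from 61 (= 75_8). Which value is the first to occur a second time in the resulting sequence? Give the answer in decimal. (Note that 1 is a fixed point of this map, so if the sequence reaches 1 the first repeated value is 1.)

559

61 = (7,5)_8 → 7³ + 5³ = 468
468 = (7,2,4)_8 → 7³ + 2³ + 4³ = 415
415 = (6,3,7)_8 → 6³ + 3³ + 7³ = 586
586 = (1,1,1,2)_8 → 1³ + 1³ + 1³ + 2³ = 11
11 = (1,3)_8 → 1³ + 3³ = 28
28 = (3,4)_8 → 3³ + 4³ = 91
91 = (1,3,3)_8 → 1³ + 3³ + 3³ = 55
55 = (6,7)_8 → 6³ + 7³ = 559
559 = (1,0,5,7)_8 → 1³ + 0³ + 5³ + 7³ = 469
469 = (7,2,5)_8 → 7³ + 2³ + 5³ = 476
476 = (7,3,4)_8 → 7³ + 3³ + 4³ = 434
434 = (6,6,2)_8 → 6³ + 6³ + 2³ = 440
440 = (6,7,0)_8 → 6³ + 7³ + 0³ = 559  — 559 already appeared earlier.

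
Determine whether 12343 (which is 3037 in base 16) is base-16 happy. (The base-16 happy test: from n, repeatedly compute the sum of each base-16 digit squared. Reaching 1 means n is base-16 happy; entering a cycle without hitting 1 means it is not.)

12343 = (3,0,3,7)_16 → 3² + 0² + 3² + 7² = 67
67 = (4,3)_16 → 4² + 3² = 25
25 = (1,9)_16 → 1² + 9² = 82
82 = (5,2)_16 → 5² + 2² = 29
29 = (1,13)_16 → 1² + 13² = 170
170 = (10,10)_16 → 10² + 10² = 200
200 = (12,8)_16 → 12² + 8² = 208
208 = (13,0)_16 → 13² + 0² = 169
169 = (10,9)_16 → 10² + 9² = 181
181 = (11,5)_16 → 11² + 5² = 146
146 = (9,2)_16 → 9² + 2² = 85
85 = (5,5)_16 → 5² + 5² = 50
50 = (3,2)_16 → 3² + 2² = 13
13 = (13)_16 → 13² = 169  — 169 already seen; the sequence cycles without reaching 1.

not base-16 happy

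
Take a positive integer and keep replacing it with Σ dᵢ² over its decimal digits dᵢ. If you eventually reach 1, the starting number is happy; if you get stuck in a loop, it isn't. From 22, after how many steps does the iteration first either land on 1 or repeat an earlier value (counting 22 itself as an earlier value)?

22 → 2² + 2² = 4 + 4 = 8
8 → 8² = 64
64 → 6² + 4² = 36 + 16 = 52
52 → 5² + 2² = 25 + 4 = 29
29 → 2² + 9² = 4 + 81 = 85
85 → 8² + 5² = 64 + 25 = 89
89 → 8² + 9² = 64 + 81 = 145
145 → 1² + 4² + 5² = 1 + 16 + 25 = 42
42 → 4² + 2² = 16 + 4 = 20
20 → 2² + 0² = 4 + 0 = 4
4 → 4² = 16
16 → 1² + 6² = 1 + 36 = 37
37 → 3² + 7² = 9 + 49 = 58
58 → 5² + 8² = 25 + 64 = 89  — 89 repeats.
That took 14 steps.

14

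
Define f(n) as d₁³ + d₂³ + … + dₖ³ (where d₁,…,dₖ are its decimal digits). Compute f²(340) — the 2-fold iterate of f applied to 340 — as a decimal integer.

340 → 3³ + 4³ + 0³ = 91
91 → 9³ + 1³ = 730

730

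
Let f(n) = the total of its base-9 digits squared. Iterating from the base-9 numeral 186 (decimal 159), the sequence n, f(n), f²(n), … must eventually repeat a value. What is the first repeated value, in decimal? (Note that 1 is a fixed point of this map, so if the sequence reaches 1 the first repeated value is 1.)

1

159 = (1,8,6)_9 → 101
101 = (1,2,2)_9 → 9
9 = (1,0)_9 → 1  — reached the fixed point 1.
1 → 1, so 1 is the first repeated value.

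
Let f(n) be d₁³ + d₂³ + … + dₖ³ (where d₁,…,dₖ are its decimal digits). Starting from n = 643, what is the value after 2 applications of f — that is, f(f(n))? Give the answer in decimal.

643 → 6³ + 4³ + 3³ = 216 + 64 + 27 = 307
307 → 3³ + 0³ + 7³ = 27 + 0 + 343 = 370

370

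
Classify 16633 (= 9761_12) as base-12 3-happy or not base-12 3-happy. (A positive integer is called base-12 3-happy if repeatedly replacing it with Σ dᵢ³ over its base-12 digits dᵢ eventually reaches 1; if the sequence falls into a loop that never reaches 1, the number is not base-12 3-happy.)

16633 = (9,7,6,1)_12 → 9³ + 7³ + 6³ + 1³ = 729 + 343 + 216 + 1 = 1289
1289 = (8,11,5)_12 → 8³ + 11³ + 5³ = 512 + 1331 + 125 = 1968
1968 = (1,1,8,0)_12 → 1³ + 1³ + 8³ + 0³ = 1 + 1 + 512 + 0 = 514
514 = (3,6,10)_12 → 3³ + 6³ + 10³ = 27 + 216 + 1000 = 1243
1243 = (8,7,7)_12 → 8³ + 7³ + 7³ = 512 + 343 + 343 = 1198
1198 = (8,3,10)_12 → 8³ + 3³ + 10³ = 512 + 27 + 1000 = 1539
1539 = (10,8,3)_12 → 10³ + 8³ + 3³ = 1000 + 512 + 27 = 1539  — 1539 already seen; the sequence cycles without reaching 1.

not base-12 3-happy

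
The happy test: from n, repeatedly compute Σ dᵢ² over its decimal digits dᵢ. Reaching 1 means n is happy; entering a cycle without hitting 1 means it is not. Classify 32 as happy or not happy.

happy

32 → 3² + 2² = 13
13 → 1² + 3² = 10
10 → 1² + 0² = 1  — reached 1.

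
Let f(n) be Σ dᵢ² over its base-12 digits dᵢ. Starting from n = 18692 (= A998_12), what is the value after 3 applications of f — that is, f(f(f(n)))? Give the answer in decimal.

18692 = (10,9,9,8)_12 → 10² + 9² + 9² + 8² = 326
326 = (2,3,2)_12 → 2² + 3² + 2² = 17
17 = (1,5)_12 → 1² + 5² = 26

26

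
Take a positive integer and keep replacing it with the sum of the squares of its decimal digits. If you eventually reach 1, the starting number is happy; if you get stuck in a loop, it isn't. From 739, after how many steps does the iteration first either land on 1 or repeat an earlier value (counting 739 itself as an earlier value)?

739 → 7² + 3² + 9² = 49 + 9 + 81 = 139
139 → 1² + 3² + 9² = 1 + 9 + 81 = 91
91 → 9² + 1² = 81 + 1 = 82
82 → 8² + 2² = 64 + 4 = 68
68 → 6² + 8² = 36 + 64 = 100
100 → 1² + 0² + 0² = 1 + 0 + 0 = 1  — reached 1.
That took 6 steps.

6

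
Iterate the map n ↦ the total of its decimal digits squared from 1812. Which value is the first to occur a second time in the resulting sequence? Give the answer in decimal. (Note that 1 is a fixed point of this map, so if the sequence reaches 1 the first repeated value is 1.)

1

1812 → 1² + 8² + 1² + 2² = 70
70 → 7² + 0² = 49
49 → 4² + 9² = 97
97 → 9² + 7² = 130
130 → 1² + 3² + 0² = 10
10 → 1² + 0² = 1  — reached the fixed point 1.
1 → 1, so 1 is the first repeated value.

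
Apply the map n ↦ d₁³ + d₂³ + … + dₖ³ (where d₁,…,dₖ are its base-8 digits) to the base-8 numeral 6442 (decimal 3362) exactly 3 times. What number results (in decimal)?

476

3362 = (6,4,4,2)_8 → 6³ + 4³ + 4³ + 2³ = 216 + 64 + 64 + 8 = 352
352 = (5,4,0)_8 → 5³ + 4³ + 0³ = 125 + 64 + 0 = 189
189 = (2,7,5)_8 → 2³ + 7³ + 5³ = 8 + 343 + 125 = 476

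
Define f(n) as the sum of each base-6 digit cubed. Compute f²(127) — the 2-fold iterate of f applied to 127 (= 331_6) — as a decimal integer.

127 = (3,3,1)_6 → 55
55 = (1,3,1)_6 → 29

29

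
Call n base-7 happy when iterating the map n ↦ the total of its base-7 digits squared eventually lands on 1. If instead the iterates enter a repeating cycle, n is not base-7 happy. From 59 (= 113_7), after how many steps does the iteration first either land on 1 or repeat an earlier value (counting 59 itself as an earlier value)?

6

59 = (1,1,3)_7 → 11
11 = (1,4)_7 → 17
17 = (2,3)_7 → 13
13 = (1,6)_7 → 37
37 = (5,2)_7 → 29
29 = (4,1)_7 → 17  — 17 repeats.
That took 6 steps.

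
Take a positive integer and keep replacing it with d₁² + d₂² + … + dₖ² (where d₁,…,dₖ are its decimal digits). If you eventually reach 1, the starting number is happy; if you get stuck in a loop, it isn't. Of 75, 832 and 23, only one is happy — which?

23

75: 75 → 74 → 65 → 61 → 37 → 58 → 89 → 145 → 42 → 20 → 4 → 16 → 37  — repeats 37 (not happy)
832: 832 → 77 → 98 → 145 → 42 → 20 → 4 → 16 → 37 → 58 → 89 → 145  — repeats 145 (not happy)
23: 23 → 13 → 10 → 1  — reaches 1 (happy)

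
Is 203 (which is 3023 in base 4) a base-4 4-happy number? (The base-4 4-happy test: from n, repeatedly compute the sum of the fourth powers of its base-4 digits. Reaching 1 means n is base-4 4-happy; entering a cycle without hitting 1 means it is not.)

203 = (3,0,2,3)_4 → 3⁴ + 0⁴ + 2⁴ + 3⁴ = 81 + 0 + 16 + 81 = 178
178 = (2,3,0,2)_4 → 2⁴ + 3⁴ + 0⁴ + 2⁴ = 16 + 81 + 0 + 16 = 113
113 = (1,3,0,1)_4 → 1⁴ + 3⁴ + 0⁴ + 1⁴ = 1 + 81 + 0 + 1 = 83
83 = (1,1,0,3)_4 → 1⁴ + 1⁴ + 0⁴ + 3⁴ = 1 + 1 + 0 + 81 = 83  — 83 already seen; the sequence cycles without reaching 1.

not base-4 4-happy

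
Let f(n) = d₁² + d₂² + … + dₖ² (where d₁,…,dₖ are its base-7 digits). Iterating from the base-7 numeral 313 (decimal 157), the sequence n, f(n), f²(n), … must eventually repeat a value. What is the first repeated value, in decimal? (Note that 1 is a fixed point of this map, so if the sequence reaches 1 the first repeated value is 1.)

157 = (3,1,3)_7 → 3² + 1² + 3² = 9 + 1 + 9 = 19
19 = (2,5)_7 → 2² + 5² = 4 + 25 = 29
29 = (4,1)_7 → 4² + 1² = 16 + 1 = 17
17 = (2,3)_7 → 2² + 3² = 4 + 9 = 13
13 = (1,6)_7 → 1² + 6² = 1 + 36 = 37
37 = (5,2)_7 → 5² + 2² = 25 + 4 = 29  — 29 already appeared earlier.

29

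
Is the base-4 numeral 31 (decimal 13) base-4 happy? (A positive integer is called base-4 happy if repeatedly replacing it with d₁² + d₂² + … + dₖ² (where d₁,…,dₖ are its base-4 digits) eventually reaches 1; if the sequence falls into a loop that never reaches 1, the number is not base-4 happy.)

base-4 happy

13 = (3,1)_4 → 10
10 = (2,2)_4 → 8
8 = (2,0)_4 → 4
4 = (1,0)_4 → 1  — reached 1.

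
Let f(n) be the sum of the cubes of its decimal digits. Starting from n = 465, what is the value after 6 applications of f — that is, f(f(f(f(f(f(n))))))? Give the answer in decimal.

465 → 4³ + 6³ + 5³ = 405
405 → 4³ + 0³ + 5³ = 189
189 → 1³ + 8³ + 9³ = 1242
1242 → 1³ + 2³ + 4³ + 2³ = 81
81 → 8³ + 1³ = 513
513 → 5³ + 1³ + 3³ = 153

153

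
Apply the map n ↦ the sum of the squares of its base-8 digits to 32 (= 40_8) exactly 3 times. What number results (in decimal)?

32 = (4,0)_8 → 4² + 0² = 16 + 0 = 16
16 = (2,0)_8 → 2² + 0² = 4 + 0 = 4
4 = (4)_8 → 4² = 16

16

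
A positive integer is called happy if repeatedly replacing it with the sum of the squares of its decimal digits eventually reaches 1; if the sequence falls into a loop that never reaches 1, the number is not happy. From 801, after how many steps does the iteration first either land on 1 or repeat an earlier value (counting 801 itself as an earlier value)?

801 → 8² + 0² + 1² = 64 + 0 + 1 = 65
65 → 6² + 5² = 36 + 25 = 61
61 → 6² + 1² = 36 + 1 = 37
37 → 3² + 7² = 9 + 49 = 58
58 → 5² + 8² = 25 + 64 = 89
89 → 8² + 9² = 64 + 81 = 145
145 → 1² + 4² + 5² = 1 + 16 + 25 = 42
42 → 4² + 2² = 16 + 4 = 20
20 → 2² + 0² = 4 + 0 = 4
4 → 4² = 16
16 → 1² + 6² = 1 + 36 = 37  — 37 repeats.
That took 11 steps.

11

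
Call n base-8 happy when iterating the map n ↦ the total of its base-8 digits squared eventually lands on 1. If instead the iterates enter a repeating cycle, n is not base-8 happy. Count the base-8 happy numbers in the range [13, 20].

1

13: 13 → 26 → 13  (repeats 13)
14: 14 → 37 → 41 → 26 → 13 → 26  (repeats 26)
15: 15 → 50 → 40 → 25 → 10 → 5 → 25  (repeats 25)
16: 16 → 4 → 16  (repeats 16)
17: 17 → 5 → 25 → 10 → 5  (repeats 5)
18: 18 → 8 → 1  (reaches 1)
19: 19 → 13 → 26 → 13  (repeats 13)
20: 20 → 20  (repeats 20)
base-8 happy: 18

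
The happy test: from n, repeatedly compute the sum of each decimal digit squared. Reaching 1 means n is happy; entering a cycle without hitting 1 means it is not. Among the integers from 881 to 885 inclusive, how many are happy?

1

881: 881 → 129 → 86 → 100 → 1  — happy
882: 882 → 132 → 14 → 17 → 50 → 25 → 29 → 85 → 89 → 145 → 42 → 20 → 4 → 16 → 37 → 58 → 89  — not happy
883: 883 → 137 → 59 → 106 → 37 → 58 → 89 → 145 → 42 → 20 → 4 → 16 → 37  — not happy
884: 884 → 144 → 33 → 18 → 65 → 61 → 37 → 58 → 89 → 145 → 42 → 20 → 4 → 16 → 37  — not happy
885: 885 → 153 → 35 → 34 → 25 → 29 → 85 → 89 → 145 → 42 → 20 → 4 → 16 → 37 → 58 → 89  — not happy
happy: 881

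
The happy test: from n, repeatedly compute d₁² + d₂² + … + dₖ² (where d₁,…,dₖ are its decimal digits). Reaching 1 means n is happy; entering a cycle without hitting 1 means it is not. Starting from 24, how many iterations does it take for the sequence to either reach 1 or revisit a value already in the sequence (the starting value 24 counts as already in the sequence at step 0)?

9

24 → 2² + 4² = 4 + 16 = 20
20 → 2² + 0² = 4 + 0 = 4
4 → 4² = 16
16 → 1² + 6² = 1 + 36 = 37
37 → 3² + 7² = 9 + 49 = 58
58 → 5² + 8² = 25 + 64 = 89
89 → 8² + 9² = 64 + 81 = 145
145 → 1² + 4² + 5² = 1 + 16 + 25 = 42
42 → 4² + 2² = 16 + 4 = 20  — 20 repeats.
That took 9 steps.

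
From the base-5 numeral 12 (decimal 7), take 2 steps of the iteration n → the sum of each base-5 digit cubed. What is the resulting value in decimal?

7 = (1,2)_5 → 1³ + 2³ = 9
9 = (1,4)_5 → 1³ + 4³ = 65

65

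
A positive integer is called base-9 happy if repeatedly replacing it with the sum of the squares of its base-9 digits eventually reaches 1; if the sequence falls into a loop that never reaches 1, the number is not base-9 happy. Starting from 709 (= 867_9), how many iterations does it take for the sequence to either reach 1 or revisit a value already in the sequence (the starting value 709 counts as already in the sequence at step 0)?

7

709 = (8,6,7)_9 → 8² + 6² + 7² = 149
149 = (1,7,5)_9 → 1² + 7² + 5² = 75
75 = (8,3)_9 → 8² + 3² = 73
73 = (8,1)_9 → 8² + 1² = 65
65 = (7,2)_9 → 7² + 2² = 53
53 = (5,8)_9 → 5² + 8² = 89
89 = (1,0,8)_9 → 1² + 0² + 8² = 65  — 65 repeats.
That took 7 steps.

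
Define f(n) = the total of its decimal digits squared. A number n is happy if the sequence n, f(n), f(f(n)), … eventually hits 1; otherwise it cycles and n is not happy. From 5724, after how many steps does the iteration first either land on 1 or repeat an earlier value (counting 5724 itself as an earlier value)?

5724 → 5² + 7² + 2² + 4² = 94
94 → 9² + 4² = 97
97 → 9² + 7² = 130
130 → 1² + 3² + 0² = 10
10 → 1² + 0² = 1  — reached 1.
That took 5 steps.

5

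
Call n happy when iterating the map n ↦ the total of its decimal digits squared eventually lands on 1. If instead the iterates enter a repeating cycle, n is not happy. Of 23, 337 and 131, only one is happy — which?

23: 23 → 13 → 10 → 1  — reaches 1 (happy)
337: 337 → 67 → 85 → 89 → 145 → 42 → 20 → 4 → 16 → 37 → 58 → 89  — repeats 89 (not happy)
131: 131 → 11 → 2 → 4 → 16 → 37 → 58 → 89 → 145 → 42 → 20 → 4  — repeats 4 (not happy)

23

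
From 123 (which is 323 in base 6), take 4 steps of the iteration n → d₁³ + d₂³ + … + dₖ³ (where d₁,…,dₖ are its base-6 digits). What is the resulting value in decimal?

28

123 = (3,2,3)_6 → 3³ + 2³ + 3³ = 27 + 8 + 27 = 62
62 = (1,4,2)_6 → 1³ + 4³ + 2³ = 1 + 64 + 8 = 73
73 = (2,0,1)_6 → 2³ + 0³ + 1³ = 8 + 0 + 1 = 9
9 = (1,3)_6 → 1³ + 3³ = 1 + 27 = 28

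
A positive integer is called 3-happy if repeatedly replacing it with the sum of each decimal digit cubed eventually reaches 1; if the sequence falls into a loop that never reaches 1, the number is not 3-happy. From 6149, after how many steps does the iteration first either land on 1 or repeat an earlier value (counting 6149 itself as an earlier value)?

6149 → 6³ + 1³ + 4³ + 9³ = 1010
1010 → 1³ + 0³ + 1³ + 0³ = 2
2 → 2³ = 8
8 → 8³ = 512
512 → 5³ + 1³ + 2³ = 134
134 → 1³ + 3³ + 4³ = 92
92 → 9³ + 2³ = 737
737 → 7³ + 3³ + 7³ = 713
713 → 7³ + 1³ + 3³ = 371
371 → 3³ + 7³ + 1³ = 371  — 371 repeats.
That took 10 steps.

10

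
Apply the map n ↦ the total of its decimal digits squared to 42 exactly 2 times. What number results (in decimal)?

42 → 4² + 2² = 20
20 → 2² + 0² = 4

4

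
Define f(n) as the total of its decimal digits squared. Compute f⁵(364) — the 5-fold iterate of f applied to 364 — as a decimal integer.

364 → 3² + 6² + 4² = 9 + 36 + 16 = 61
61 → 6² + 1² = 36 + 1 = 37
37 → 3² + 7² = 9 + 49 = 58
58 → 5² + 8² = 25 + 64 = 89
89 → 8² + 9² = 64 + 81 = 145

145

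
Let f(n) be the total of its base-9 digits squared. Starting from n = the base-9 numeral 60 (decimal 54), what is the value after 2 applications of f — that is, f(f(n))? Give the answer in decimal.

16

54 = (6,0)_9 → 36
36 = (4,0)_9 → 16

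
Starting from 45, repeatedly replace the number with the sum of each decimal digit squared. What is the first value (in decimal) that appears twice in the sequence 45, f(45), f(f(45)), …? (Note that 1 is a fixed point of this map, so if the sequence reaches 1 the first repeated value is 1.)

89

45 → 4² + 5² = 16 + 25 = 41
41 → 4² + 1² = 16 + 1 = 17
17 → 1² + 7² = 1 + 49 = 50
50 → 5² + 0² = 25 + 0 = 25
25 → 2² + 5² = 4 + 25 = 29
29 → 2² + 9² = 4 + 81 = 85
85 → 8² + 5² = 64 + 25 = 89
89 → 8² + 9² = 64 + 81 = 145
145 → 1² + 4² + 5² = 1 + 16 + 25 = 42
42 → 4² + 2² = 16 + 4 = 20
20 → 2² + 0² = 4 + 0 = 4
4 → 4² = 16
16 → 1² + 6² = 1 + 36 = 37
37 → 3² + 7² = 9 + 49 = 58
58 → 5² + 8² = 25 + 64 = 89  — 89 already appeared earlier.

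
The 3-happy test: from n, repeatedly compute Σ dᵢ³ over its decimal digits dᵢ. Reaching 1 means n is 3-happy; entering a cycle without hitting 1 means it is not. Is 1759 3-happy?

1759 → 1³ + 7³ + 5³ + 9³ = 1198
1198 → 1³ + 1³ + 9³ + 8³ = 1243
1243 → 1³ + 2³ + 4³ + 3³ = 100
100 → 1³ + 0³ + 0³ = 1  — reached 1.

3-happy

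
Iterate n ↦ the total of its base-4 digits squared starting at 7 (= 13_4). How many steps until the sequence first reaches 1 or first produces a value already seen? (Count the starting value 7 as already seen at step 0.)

7 = (1,3)_4 → 1² + 3² = 10
10 = (2,2)_4 → 2² + 2² = 8
8 = (2,0)_4 → 2² + 0² = 4
4 = (1,0)_4 → 1² + 0² = 1  — reached 1.
That took 4 steps.

4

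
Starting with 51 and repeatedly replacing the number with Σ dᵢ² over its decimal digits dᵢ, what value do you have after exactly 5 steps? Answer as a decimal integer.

51 → 5² + 1² = 25 + 1 = 26
26 → 2² + 6² = 4 + 36 = 40
40 → 4² + 0² = 16 + 0 = 16
16 → 1² + 6² = 1 + 36 = 37
37 → 3² + 7² = 9 + 49 = 58

58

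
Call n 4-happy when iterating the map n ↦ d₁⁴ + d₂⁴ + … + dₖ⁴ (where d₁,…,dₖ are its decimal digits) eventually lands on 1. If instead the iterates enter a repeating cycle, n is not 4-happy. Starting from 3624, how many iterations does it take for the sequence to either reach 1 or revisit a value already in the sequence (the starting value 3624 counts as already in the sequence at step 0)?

9

3624 → 3⁴ + 6⁴ + 2⁴ + 4⁴ = 81 + 1296 + 16 + 256 = 1649
1649 → 1⁴ + 6⁴ + 4⁴ + 9⁴ = 1 + 1296 + 256 + 6561 = 8114
8114 → 8⁴ + 1⁴ + 1⁴ + 4⁴ = 4096 + 1 + 1 + 256 = 4354
4354 → 4⁴ + 3⁴ + 5⁴ + 4⁴ = 256 + 81 + 625 + 256 = 1218
1218 → 1⁴ + 2⁴ + 1⁴ + 8⁴ = 1 + 16 + 1 + 4096 = 4114
4114 → 4⁴ + 1⁴ + 1⁴ + 4⁴ = 256 + 1 + 1 + 256 = 514
514 → 5⁴ + 1⁴ + 4⁴ = 625 + 1 + 256 = 882
882 → 8⁴ + 8⁴ + 2⁴ = 4096 + 4096 + 16 = 8208
8208 → 8⁴ + 2⁴ + 0⁴ + 8⁴ = 4096 + 16 + 0 + 4096 = 8208  — 8208 repeats.
That took 9 steps.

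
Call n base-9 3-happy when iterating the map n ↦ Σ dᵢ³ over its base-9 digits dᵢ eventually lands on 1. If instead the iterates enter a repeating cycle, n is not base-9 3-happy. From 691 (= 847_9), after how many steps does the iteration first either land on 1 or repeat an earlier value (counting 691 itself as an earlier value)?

691 = (8,4,7)_9 → 8³ + 4³ + 7³ = 512 + 64 + 343 = 919
919 = (1,2,3,1)_9 → 1³ + 2³ + 3³ + 1³ = 1 + 8 + 27 + 1 = 37
37 = (4,1)_9 → 4³ + 1³ = 64 + 1 = 65
65 = (7,2)_9 → 7³ + 2³ = 343 + 8 = 351
351 = (4,3,0)_9 → 4³ + 3³ + 0³ = 64 + 27 + 0 = 91
91 = (1,1,1)_9 → 1³ + 1³ + 1³ = 1 + 1 + 1 = 3
3 = (3)_9 → 3³ = 27
27 = (3,0)_9 → 3³ + 0³ = 27 + 0 = 27  — 27 repeats.
That took 8 steps.

8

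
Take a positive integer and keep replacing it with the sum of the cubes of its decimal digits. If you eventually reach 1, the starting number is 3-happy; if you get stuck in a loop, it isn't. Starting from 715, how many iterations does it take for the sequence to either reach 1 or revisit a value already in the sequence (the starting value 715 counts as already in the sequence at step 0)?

715 → 469
469 → 1009
1009 → 730
730 → 370
370 → 370  — 370 repeats.
That took 5 steps.

5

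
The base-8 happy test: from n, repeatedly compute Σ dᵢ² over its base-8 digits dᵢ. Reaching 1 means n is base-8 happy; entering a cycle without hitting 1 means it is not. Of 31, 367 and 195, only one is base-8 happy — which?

31: 31 → 58 → 53 → 61 → 74 → 6 → 36 → 32 → 16 → 4 → 16  — repeats 16 (not base-8 happy)
367: 367 → 99 → 26 → 13 → 26  — repeats 26 (not base-8 happy)
195: 195 → 18 → 8 → 1  — reaches 1 (base-8 happy)

195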